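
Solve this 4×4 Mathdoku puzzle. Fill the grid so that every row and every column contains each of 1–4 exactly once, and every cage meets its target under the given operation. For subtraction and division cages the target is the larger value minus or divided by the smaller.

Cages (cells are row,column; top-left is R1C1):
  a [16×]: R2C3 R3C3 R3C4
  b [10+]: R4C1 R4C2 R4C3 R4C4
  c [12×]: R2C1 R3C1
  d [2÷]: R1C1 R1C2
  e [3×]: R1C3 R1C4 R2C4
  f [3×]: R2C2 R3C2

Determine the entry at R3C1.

The 3 cells of cage e must have product 3; hence R1C3 = 1.
Cage e needs product 3, which forces R1C4 = 3.
Cage e needs product 3; hence R2C4 = 1.
Column 3 now contains 1, so R3C3 = 4.
4 is placed in row 3; hence R3C4 = 2.
Column 4 now contains 2, which forces R4C4 = 4.
Cage c needs two cells with product 12; hence R2C1 = 4.
Row 2 now contains 1, so R2C2 = 3.
4 is placed in column 3, leaving R2C3 = 2.
4 is placed in row 3, leaving R3C1 = 3.
The two cells of cage f must have product 3; hence R3C2 = 1.
Column 2 now contains 1, so R4C2 = 2.
2 is placed in column 3; hence R4C3 = 3.
Column 1 now contains 4, leaving R1C1 = 2.
2 is placed in column 2, so R1C2 = 4.
Row 4 already has 2, which forces R4C1 = 1.
Completed grid: 2 4 1 3 / 4 3 2 1 / 3 1 4 2 / 1 2 3 4.

3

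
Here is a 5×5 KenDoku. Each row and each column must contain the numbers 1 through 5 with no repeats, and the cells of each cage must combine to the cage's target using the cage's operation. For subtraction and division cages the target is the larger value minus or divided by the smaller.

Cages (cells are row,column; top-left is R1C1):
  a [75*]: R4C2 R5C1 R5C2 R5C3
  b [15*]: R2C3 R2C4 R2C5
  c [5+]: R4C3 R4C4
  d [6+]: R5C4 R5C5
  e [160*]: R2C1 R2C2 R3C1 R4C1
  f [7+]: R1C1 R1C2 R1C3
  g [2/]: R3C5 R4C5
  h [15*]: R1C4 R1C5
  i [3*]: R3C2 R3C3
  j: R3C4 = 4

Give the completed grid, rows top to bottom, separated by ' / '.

The 4 cells of cage e must have product 160; hence R2C2 = 4.
Cage j is a single given cell; hence R3C4 = 4.
Cage a has product 75, so R4C2 = 5.
Cage e needs product 160; hence R4C1 = 4.
Cage f needs sum 7; hence R1C3 = 4.
The only place for 2 in row 2 is R2C1.
Column 1 already has 2, which forces R1C1 = 1.
The 3 cells of cage f must have sum 7, so R1C2 = 2.
Column 1 already has 2, which forces R3C1 = 5.
5 is placed in column 1, leaving R5C1 = 3.
Row 5 already has 3, so R5C2 = 1.
Row 5 now contains 1, leaving R5C3 = 5.
Row 5 now contains 5, leaving R5C4 = 2.
Row 5 now contains 5, leaving R5C5 = 4.
Column 2 already has 1, which forces R3C2 = 3.
Cage i's pair has product 3, so R3C3 = 1.
Row 3 now contains 1, which forces R3C5 = 2.
Cage c's pair has sum 5, so R4C3 = 2.
Column 4 now contains 2, so R4C4 = 3.
2 is placed in column 5, leaving R4C5 = 1.
Column 4 already has 3; hence R1C4 = 5.
The two cells of cage h must have product 15; hence R1C5 = 3.
Column 3 now contains 1, so R2C3 = 3.
The 3 cells of cage b must have product 15, so R2C4 = 1.
Cage b needs product 15, which forces R2C5 = 5.

1 2 4 5 3 / 2 4 3 1 5 / 5 3 1 4 2 / 4 5 2 3 1 / 3 1 5 2 4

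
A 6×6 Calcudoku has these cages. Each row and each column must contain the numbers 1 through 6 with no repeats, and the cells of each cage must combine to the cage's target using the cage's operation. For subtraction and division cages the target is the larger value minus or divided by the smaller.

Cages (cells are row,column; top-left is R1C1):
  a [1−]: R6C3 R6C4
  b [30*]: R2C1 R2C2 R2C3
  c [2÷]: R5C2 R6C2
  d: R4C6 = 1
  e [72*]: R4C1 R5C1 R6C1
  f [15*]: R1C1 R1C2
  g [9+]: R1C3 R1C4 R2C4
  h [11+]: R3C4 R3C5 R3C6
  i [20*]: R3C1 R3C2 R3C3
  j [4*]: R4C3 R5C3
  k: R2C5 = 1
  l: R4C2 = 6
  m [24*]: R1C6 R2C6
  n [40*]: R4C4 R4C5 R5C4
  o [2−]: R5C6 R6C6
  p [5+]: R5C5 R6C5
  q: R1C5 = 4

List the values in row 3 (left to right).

Q is a freebie; hence R1C5 = 4.
4 is placed in row 1, leaving R1C6 = 6.
Cage k is a single given cell, which forces R2C5 = 1.
6 is placed in column 6, so R2C6 = 4.
Cage l is given; hence R4C2 = 6.
Cage d is a single given cell; hence R4C6 = 1.
1 is placed in row 4, so R4C3 = 4.
The two cells of cage j must have product 4; hence R5C3 = 1.
Column 3 already has 1; hence R3C3 = 5.
Row 4 now contains 4; hence R4C1 = 3.
The 3 cells of cage n must have product 40, leaving R5C4 = 4.
3 is placed in column 1, which forces R1C1 = 5.
Cage f's pair has product 15; hence R1C2 = 3.
Row 1 now contains 3; hence R1C3 = 2.
Row 1 already has 5, leaving R1C4 = 1.
Column 1 now contains 5, so R2C1 = 2.
Row 2 already has 2, so R2C2 = 5.
Column 3 already has 2; hence R2C3 = 3.
Row 2 now contains 5, which forces R2C4 = 6.
Row 5 now contains 4; hence R5C1 = 6.
Row 5 now contains 4, which forces R5C2 = 2.
2 is placed in row 5, which forces R5C5 = 3.
Row 5 now contains 3; hence R5C6 = 5.
Cage e needs product 72, so R6C1 = 4.
Row 6 already has 4; hence R6C2 = 1.
3 is placed in column 3; hence R6C3 = 6.
Column 5 now contains 3, which forces R6C5 = 2.
Column 6 now contains 5, which forces R6C6 = 3.
Column 1 already has 4, so R3C1 = 1.
1 is placed in column 2; hence R3C2 = 4.
Cage h needs sum 11; hence R3C4 = 3.
Column 5 now contains 2, which forces R3C5 = 6.
3 is placed in column 6, so R3C6 = 2.
Cage n needs product 40, which forces R4C4 = 2.
Column 5 now contains 2, which forces R4C5 = 5.
Row 6 already has 3; hence R6C4 = 5.
The full grid is 5 3 2 1 4 6 / 2 5 3 6 1 4 / 1 4 5 3 6 2 / 3 6 4 2 5 1 / 6 2 1 4 3 5 / 4 1 6 5 2 3.

1 4 5 3 6 2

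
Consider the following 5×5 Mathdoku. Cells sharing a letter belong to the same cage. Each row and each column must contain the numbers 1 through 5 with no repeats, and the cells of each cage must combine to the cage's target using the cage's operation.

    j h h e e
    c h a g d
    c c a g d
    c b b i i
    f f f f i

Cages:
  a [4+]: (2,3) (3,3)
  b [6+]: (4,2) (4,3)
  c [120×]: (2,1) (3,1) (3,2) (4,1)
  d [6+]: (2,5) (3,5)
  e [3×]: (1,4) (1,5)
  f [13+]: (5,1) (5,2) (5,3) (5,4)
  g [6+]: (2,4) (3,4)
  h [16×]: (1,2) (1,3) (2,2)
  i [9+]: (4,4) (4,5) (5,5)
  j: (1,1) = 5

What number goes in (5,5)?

Cage j is a single given cell, leaving (1,1) = 5.
The 4 cells of cage c must have product 120, which forces (3,2) = 5.
The only place for 2 in row 1 is (1,3).
The 3 cells of cage h must have product 16, so (1,2) = 4.
Cage h needs product 16, which forces (2,2) = 2.
2 is placed in column 2; hence (4,2) = 1.
Column 2 already has 1, which forces (5,2) = 3.
Cage b needs two cells with sum 6, leaving (4,3) = 5.
Cage f has sum 13, so (5,4) = 5.
5 is placed in column 4, which forces (2,4) = 4.
Row 2 already has 4; hence (2,5) = 5.
The two cells of cage g must have sum 6, so (3,4) = 2.
Row 3 already has 2, which forces (3,5) = 1.
2 is placed in column 4; hence (4,4) = 3.
3 is placed in column 4, which forces (1,4) = 1.
1 is placed in column 5; hence (1,5) = 3.
Row 2 already has 4, so (2,1) = 3.
The two cells of cage a must have sum 4, which forces (2,3) = 1.
The 4 cells of cage c must have product 120, which forces (3,1) = 4.
1 is placed in row 3, so (3,3) = 3.
Cage c needs product 120, leaving (4,1) = 2.
Row 4 now contains 2, so (4,5) = 4.
4 is placed in column 1, which forces (5,1) = 1.
1 is placed in column 3; hence (5,3) = 4.
4 is placed in column 5, which forces (5,5) = 2.
Filled in: 5 4 2 1 3 / 3 2 1 4 5 / 4 5 3 2 1 / 2 1 5 3 4 / 1 3 4 5 2.

2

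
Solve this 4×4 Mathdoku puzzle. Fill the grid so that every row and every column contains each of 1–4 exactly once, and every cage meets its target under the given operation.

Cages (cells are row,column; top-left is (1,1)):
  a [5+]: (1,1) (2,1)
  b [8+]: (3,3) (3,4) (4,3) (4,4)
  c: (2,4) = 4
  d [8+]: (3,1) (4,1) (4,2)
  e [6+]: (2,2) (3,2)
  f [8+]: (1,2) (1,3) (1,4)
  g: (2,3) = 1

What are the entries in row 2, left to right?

3 2 1 4

Cage g is a single given cell, which forces (2,3) = 1.
C is a freebie, which forces (2,4) = 4.
Row 2 now contains 4, so (2,2) = 2.
Cage e's pair has sum 6, so (3,2) = 4.
Cage a's pair has sum 5, which forces (1,1) = 2.
Cage f needs sum 8, so (1,3) = 4.
2 is placed in row 2; hence (2,1) = 3.
Column 1 now contains 3, so (3,1) = 1.
1 is placed in row 3, which forces (3,4) = 2.
Column 1 already has 2; hence (4,1) = 4.
Column 4 now contains 2, leaving (4,4) = 1.
Cage f needs sum 8, which forces (1,2) = 1.
Column 4 already has 1; hence (1,4) = 3.
2 is placed in row 3, which forces (3,3) = 3.
Row 4 now contains 1, leaving (4,2) = 3.
Cage b has sum 8; hence (4,3) = 2.
Filled in: 2 1 4 3 / 3 2 1 4 / 1 4 3 2 / 4 3 2 1.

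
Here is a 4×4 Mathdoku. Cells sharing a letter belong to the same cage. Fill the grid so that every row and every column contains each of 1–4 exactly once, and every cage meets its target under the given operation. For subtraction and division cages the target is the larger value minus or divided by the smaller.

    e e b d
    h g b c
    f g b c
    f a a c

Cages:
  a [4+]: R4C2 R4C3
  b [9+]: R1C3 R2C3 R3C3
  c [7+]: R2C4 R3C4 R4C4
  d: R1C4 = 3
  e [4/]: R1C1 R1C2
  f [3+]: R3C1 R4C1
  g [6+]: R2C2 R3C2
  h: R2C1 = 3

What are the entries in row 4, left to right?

Cage d is given, leaving R1C4 = 3.
H is a freebie, so R2C1 = 3.
Cage b has sum 9, which forces R3C3 = 3.
3 is placed in column 3; hence R4C3 = 1.
Cage f's pair has sum 3, leaving R3C1 = 1.
1 is placed in row 4, leaving R4C1 = 2.
1 is placed in row 4, leaving R4C2 = 3.
2 is placed in row 4, leaving R4C4 = 4.
Column 1 now contains 1, which forces R1C1 = 4.
Cage e's pair has quotient 4, which forces R1C2 = 1.
Row 1 now contains 4, leaving R1C3 = 2.
Column 3 now contains 2, which forces R2C3 = 4.
Cage c has sum 7, which forces R2C4 = 1.
Column 4 now contains 4, so R3C4 = 2.
4 is placed in row 2, leaving R2C2 = 2.
Row 3 now contains 2, which forces R3C2 = 4.
Filled in: 4 1 2 3 / 3 2 4 1 / 1 4 3 2 / 2 3 1 4.

2 3 1 4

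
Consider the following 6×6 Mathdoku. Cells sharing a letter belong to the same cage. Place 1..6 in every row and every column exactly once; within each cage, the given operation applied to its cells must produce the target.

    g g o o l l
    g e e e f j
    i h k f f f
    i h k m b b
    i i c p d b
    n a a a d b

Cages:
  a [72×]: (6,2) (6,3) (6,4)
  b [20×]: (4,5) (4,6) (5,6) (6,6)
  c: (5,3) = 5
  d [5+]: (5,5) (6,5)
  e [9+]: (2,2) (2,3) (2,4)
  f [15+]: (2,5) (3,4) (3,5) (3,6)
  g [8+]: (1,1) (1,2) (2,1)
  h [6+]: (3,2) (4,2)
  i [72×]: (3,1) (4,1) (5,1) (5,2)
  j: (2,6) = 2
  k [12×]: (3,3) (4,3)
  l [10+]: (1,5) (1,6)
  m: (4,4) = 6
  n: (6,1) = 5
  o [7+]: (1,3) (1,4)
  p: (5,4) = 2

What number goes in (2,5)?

J is a freebie, leaving (2,6) = 2.
Cage m is a single given cell, leaving (4,4) = 6.
C is a freebie, so (5,3) = 5.
P is a freebie; hence (5,4) = 2.
Cage n is a single given cell; hence (6,1) = 5.
Cage b needs product 20; hence (4,5) = 1.
Cage b has product 20, leaving (4,6) = 5.
The two cells of cage d must have sum 5, which forces (5,5) = 3.
Cage d's pair has sum 5, leaving (6,5) = 2.
Row 2 needs a 6, and only (2,5) is open for it.
6 is placed in column 5, leaving (1,5) = 4.
Cage l needs two cells with sum 10; hence (1,6) = 6.
The 4 cells of cage f must have sum 15, which forces (3,5) = 5.
Cage o's pair has sum 7; hence (1,3) = 2.
The two cells of cage o must have sum 7, which forces (1,4) = 5.
Cage g needs sum 8, leaving (2,1) = 4.
The 3 cells of cage e must have sum 9; hence (2,2) = 5.
Row 3 needs a 2, and only (3,2) is open for it.
2 is placed in column 2; hence (4,2) = 4.
Row 4 now contains 4, which forces (4,3) = 3.
Column 2 already has 4, so (5,2) = 6.
Column 2 already has 6; hence (6,2) = 3.
3 is placed in row 6; hence (6,4) = 4.
Row 6 now contains 4, which forces (6,6) = 1.
Cage g has sum 8, which forces (1,1) = 3.
Column 2 now contains 3; hence (1,2) = 1.
Column 3 already has 3; hence (2,3) = 1.
The 3 cells of cage e must have sum 9, leaving (2,4) = 3.
Cage i needs product 72, which forces (3,1) = 6.
Column 3 already has 3; hence (3,3) = 4.
The 4 cells of cage f must have sum 15, which forces (3,4) = 1.
1 is placed in column 6, so (3,6) = 3.
Row 4 already has 3; hence (4,1) = 2.
6 is placed in row 5, which forces (5,1) = 1.
1 is placed in column 6, which forces (5,6) = 4.
Row 6 now contains 4, leaving (6,3) = 6.
Filled in: 3 1 2 5 4 6 / 4 5 1 3 6 2 / 6 2 4 1 5 3 / 2 4 3 6 1 5 / 1 6 5 2 3 4 / 5 3 6 4 2 1.

6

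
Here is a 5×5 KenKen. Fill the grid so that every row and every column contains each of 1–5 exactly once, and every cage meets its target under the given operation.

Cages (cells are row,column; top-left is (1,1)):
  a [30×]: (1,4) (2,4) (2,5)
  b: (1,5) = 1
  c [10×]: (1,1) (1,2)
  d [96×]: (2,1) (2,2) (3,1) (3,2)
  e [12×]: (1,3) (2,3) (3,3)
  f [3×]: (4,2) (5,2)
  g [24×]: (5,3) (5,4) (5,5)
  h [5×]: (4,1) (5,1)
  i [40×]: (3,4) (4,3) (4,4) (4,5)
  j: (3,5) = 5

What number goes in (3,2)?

2

Cage b is given, which forces (1,5) = 1.
Cage j is given, leaving (3,5) = 5.
In row 1, 4 can only go at (1,3), so (1,3) = 4.
Row 1 needs a 3, and only (1,4) is open for it.
The 3 cells of cage a must have product 30; hence (2,4) = 5.
The 3 cells of cage a must have product 30, which forces (2,5) = 2.
Column 5 now contains 2; hence (4,5) = 4.
4 is placed in column 5, which forces (5,5) = 3.
Cage f needs two cells with product 3, so (4,2) = 3.
Cage i has product 40, leaving (4,3) = 5.
3 is placed in row 5, which forces (5,2) = 1.
3 is placed in row 5, leaving (5,3) = 2.
The 3 cells of cage g must have product 24, which forces (5,4) = 4.
Cage d has product 96, so (2,1) = 3.
3 is placed in column 2, which forces (2,2) = 4.
Row 2 already has 3, which forces (2,3) = 1.
The 4 cells of cage d must have product 96, so (3,1) = 4.
Cage d has product 96, which forces (3,2) = 2.
Column 3 already has 1, so (3,3) = 3.
2 is placed in row 3, which forces (3,4) = 1.
Row 4 already has 5, leaving (4,1) = 1.
Column 4 already has 1, leaving (4,4) = 2.
Row 5 already has 1, leaving (5,1) = 5.
5 is placed in column 1; hence (1,1) = 2.
Column 2 already has 2, which forces (1,2) = 5.
Filled in: 2 5 4 3 1 / 3 4 1 5 2 / 4 2 3 1 5 / 1 3 5 2 4 / 5 1 2 4 3.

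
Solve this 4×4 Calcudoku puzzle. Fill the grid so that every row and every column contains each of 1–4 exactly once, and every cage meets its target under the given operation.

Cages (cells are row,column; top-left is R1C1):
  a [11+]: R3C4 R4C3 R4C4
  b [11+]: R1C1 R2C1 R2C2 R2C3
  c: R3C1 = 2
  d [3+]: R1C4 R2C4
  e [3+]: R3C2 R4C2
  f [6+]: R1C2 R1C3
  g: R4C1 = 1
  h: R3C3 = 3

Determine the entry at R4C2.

C is a freebie; hence R3C1 = 2.
Row 3 now contains 2, which forces R3C2 = 1.
H is a freebie, so R3C3 = 3.
Cage a has sum 11, leaving R3C4 = 4.
Cage g is a single given cell; hence R4C1 = 1.
1 is placed in column 2; hence R4C2 = 2.
Cage a has sum 11, which forces R4C3 = 4.
The 3 cells of cage a must have sum 11, leaving R4C4 = 3.
Cage b has sum 11, so R1C1 = 3.
2 is placed in column 2, so R1C2 = 4.
4 is placed in column 3, leaving R1C3 = 2.
Row 1 now contains 2; hence R1C4 = 1.
Cage b has sum 11, which forces R2C1 = 4.
The 4 cells of cage b must have sum 11, leaving R2C2 = 3.
The 4 cells of cage b must have sum 11, so R2C3 = 1.
1 is placed in column 4; hence R2C4 = 2.
Completed grid: 3 4 2 1 / 4 3 1 2 / 2 1 3 4 / 1 2 4 3.

2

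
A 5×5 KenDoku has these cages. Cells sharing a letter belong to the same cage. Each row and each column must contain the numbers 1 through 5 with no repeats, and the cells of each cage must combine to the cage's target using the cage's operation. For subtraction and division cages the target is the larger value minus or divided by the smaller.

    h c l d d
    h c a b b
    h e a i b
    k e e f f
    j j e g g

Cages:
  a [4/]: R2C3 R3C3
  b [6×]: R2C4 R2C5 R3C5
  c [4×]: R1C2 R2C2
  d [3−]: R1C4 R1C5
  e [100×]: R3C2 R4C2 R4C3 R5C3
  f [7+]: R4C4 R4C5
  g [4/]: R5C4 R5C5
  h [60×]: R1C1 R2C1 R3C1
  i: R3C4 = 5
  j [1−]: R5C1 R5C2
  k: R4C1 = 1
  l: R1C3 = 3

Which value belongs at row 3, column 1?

3

Cage l is given, so R1C3 = 3.
Cage i is given, so R3C4 = 5.
Cage k is given, leaving R4C1 = 1.
Cage e needs product 100, leaving R4C2 = 5.
The 4 cells of cage e must have product 100, which forces R5C3 = 5.
In row 1, 2 can only go at R1C4, so R1C4 = 2.
Cage d's pair has difference 3, which forces R1C5 = 5.
Row 1 already has 5, leaving R1C1 = 4.
Row 1 already has 4, so R1C2 = 1.
Cage h needs product 60, which forces R2C1 = 5.
1 is placed in column 2, which forces R2C2 = 4.
4 is placed in row 2, so R2C3 = 1.
Row 2 already has 1, so R2C4 = 3.
Row 2 already has 3, leaving R2C5 = 2.
Cage h has product 60; hence R3C1 = 3.
1 is placed in column 2, leaving R3C2 = 2.
Column 3 already has 1, leaving R3C3 = 4.
3 is placed in row 3, leaving R3C5 = 1.
4 is placed in column 3; hence R4C3 = 2.
Column 4 already has 3, so R4C4 = 4.
4 is placed in row 4, so R4C5 = 3.
Column 1 now contains 3; hence R5C1 = 2.
Column 2 now contains 2, so R5C2 = 3.
4 is placed in column 4, so R5C4 = 1.
1 is placed in column 5; hence R5C5 = 4.
The full grid is 4 1 3 2 5 / 5 4 1 3 2 / 3 2 4 5 1 / 1 5 2 4 3 / 2 3 5 1 4.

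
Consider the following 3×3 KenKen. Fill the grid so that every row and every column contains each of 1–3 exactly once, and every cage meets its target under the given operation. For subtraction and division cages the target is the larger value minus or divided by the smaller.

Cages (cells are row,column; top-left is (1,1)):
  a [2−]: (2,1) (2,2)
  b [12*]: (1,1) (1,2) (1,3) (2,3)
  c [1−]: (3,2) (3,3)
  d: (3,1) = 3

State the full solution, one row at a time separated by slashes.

2 1 3 / 1 3 2 / 3 2 1

The 4 cells of cage b must have product 12, which forces (2,3) = 2.
Cage d is a single given cell, which forces (3,1) = 3.
Row 3 already has 3, which forces (3,3) = 1.
1 is placed in column 3, so (1,3) = 3.
Column 1 now contains 3, so (2,1) = 1.
The two cells of cage a must have difference 2; hence (2,2) = 3.
1 is placed in row 3, so (3,2) = 2.
Column 1 already has 1, which forces (1,1) = 2.
Column 2 already has 2, leaving (1,2) = 1.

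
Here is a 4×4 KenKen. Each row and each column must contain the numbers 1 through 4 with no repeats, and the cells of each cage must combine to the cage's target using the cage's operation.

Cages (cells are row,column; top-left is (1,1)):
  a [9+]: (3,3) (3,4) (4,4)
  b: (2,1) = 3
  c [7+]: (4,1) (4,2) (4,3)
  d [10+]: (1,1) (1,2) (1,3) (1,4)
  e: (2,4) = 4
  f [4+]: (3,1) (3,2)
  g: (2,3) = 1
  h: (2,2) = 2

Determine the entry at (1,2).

Cage b is given; hence (2,1) = 3.
Cage h is a single given cell, leaving (2,2) = 2.
Cage g is given, leaving (2,3) = 1.
E is a freebie; hence (2,4) = 4.
Column 1 now contains 3, leaving (3,1) = 1.
1 is placed in row 3, so (3,2) = 3.
3 is placed in row 3; hence (3,4) = 2.
2 is placed in column 4, leaving (4,4) = 3.
The 4 cells of cage d must have sum 10; hence (1,1) = 2.
Cage d has sum 10, which forces (1,2) = 4.
The 4 cells of cage d must have sum 10, so (1,3) = 3.
3 is placed in column 4, leaving (1,4) = 1.
Row 3 now contains 2, which forces (3,3) = 4.
2 is placed in column 1, leaving (4,1) = 4.
Cage c needs sum 7; hence (4,2) = 1.
4 is placed in column 3, so (4,3) = 2.
Filled in: 2 4 3 1 / 3 2 1 4 / 1 3 4 2 / 4 1 2 3.

4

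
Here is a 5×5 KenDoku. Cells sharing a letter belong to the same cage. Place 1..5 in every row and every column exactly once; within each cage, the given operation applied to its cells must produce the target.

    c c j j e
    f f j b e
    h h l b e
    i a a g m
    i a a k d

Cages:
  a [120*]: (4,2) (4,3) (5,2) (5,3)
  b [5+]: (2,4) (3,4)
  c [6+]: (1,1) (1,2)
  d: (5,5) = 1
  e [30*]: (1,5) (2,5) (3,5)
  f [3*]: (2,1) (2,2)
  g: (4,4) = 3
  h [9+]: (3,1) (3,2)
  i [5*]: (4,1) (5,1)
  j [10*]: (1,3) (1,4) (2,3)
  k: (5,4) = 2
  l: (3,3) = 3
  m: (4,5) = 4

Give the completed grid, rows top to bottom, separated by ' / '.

2 4 1 5 3 / 3 1 2 4 5 / 4 5 3 1 2 / 1 2 5 3 4 / 5 3 4 2 1

Cage l is given, so (3,3) = 3.
Cage g is given, so (4,4) = 3.
Cage m is a single given cell, leaving (4,5) = 4.
Cage k is a single given cell, so (5,4) = 2.
Cage d is given; hence (5,5) = 1.
Cage i's pair has product 5; hence (4,1) = 1.
1 is placed in row 5, so (5,1) = 5.
The 4 cells of cage a must have product 120; hence (5,2) = 3.
Cage a has product 120, so (5,3) = 4.
Column 1 already has 1, which forces (2,1) = 3.
3 is placed in column 2, so (2,2) = 1.
1 is placed in row 2, which forces (2,4) = 4.
5 is placed in column 1, leaving (3,1) = 4.
Cage h needs two cells with sum 9; hence (3,2) = 5.
Column 4 now contains 4, leaving (3,4) = 1.
5 is placed in row 3, so (3,5) = 2.
Column 2 now contains 5, so (4,2) = 2.
Row 4 now contains 2, which forces (4,3) = 5.
4 is placed in column 1; hence (1,1) = 2.
2 is placed in column 2, which forces (1,2) = 4.
The 3 cells of cage j must have product 10, which forces (1,3) = 1.
Column 4 already has 1; hence (1,4) = 5.
Cage e has product 30, so (1,5) = 3.
Column 3 already has 5, leaving (2,3) = 2.
Column 5 already has 2, so (2,5) = 5.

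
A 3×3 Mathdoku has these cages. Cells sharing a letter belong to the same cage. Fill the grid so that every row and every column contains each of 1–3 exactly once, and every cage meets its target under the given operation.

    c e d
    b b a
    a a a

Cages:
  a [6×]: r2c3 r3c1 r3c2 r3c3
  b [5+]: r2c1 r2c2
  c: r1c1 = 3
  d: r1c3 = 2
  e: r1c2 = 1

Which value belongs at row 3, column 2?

C is a freebie, leaving r1c1 = 3.
E is a freebie, leaving r1c2 = 1.
Cage d is a single given cell, leaving r1c3 = 2.
Column 1 now contains 3; hence r2c1 = 2.
Row 2 now contains 2, which forces r2c2 = 3.
The 4 cells of cage a must have product 6, which forces r2c3 = 1.
Column 1 already has 2, so r3c1 = 1.
3 is placed in column 2; hence r3c2 = 2.
Column 3 already has 2; hence r3c3 = 3.
The full grid is 3 1 2 / 2 3 1 / 1 2 3.

2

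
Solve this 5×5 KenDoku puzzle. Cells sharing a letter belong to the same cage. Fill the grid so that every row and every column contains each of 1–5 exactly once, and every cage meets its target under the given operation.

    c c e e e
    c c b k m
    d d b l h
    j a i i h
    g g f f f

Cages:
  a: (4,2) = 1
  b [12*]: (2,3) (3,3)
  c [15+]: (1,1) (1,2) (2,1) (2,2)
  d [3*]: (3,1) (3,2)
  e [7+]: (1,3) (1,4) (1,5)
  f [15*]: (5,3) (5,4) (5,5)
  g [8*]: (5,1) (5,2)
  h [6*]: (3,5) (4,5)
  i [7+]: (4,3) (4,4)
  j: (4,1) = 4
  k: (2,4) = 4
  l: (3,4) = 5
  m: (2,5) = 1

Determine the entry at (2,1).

5

Cage k is a single given cell, which forces (2,4) = 4.
M is a freebie, so (2,5) = 1.
L is a freebie; hence (3,4) = 5.
Cage j is given, so (4,1) = 4.
Cage a is a single given cell, so (4,2) = 1.
4 is placed in column 1, which forces (5,1) = 2.
Row 5 already has 2, which forces (5,2) = 4.
Row 2 now contains 4, leaving (2,3) = 3.
The two cells of cage d must have product 3, so (3,1) = 1.
Column 2 already has 1; hence (3,2) = 3.
Cage b needs two cells with product 12, leaving (3,3) = 4.
3 is placed in row 3, so (3,5) = 2.
Cage i's pair has sum 7, so (4,3) = 5.
Cage i's pair has sum 7, leaving (4,4) = 2.
Column 5 now contains 2, so (4,5) = 3.
Column 3 already has 5; hence (5,3) = 1.
1 is placed in row 5, leaving (5,4) = 3.
Column 5 already has 3; hence (5,5) = 5.
The 4 cells of cage c must have sum 15, leaving (1,1) = 3.
The 4 cells of cage c must have sum 15, leaving (1,2) = 5.
Column 3 already has 1, leaving (1,3) = 2.
2 is placed in column 4, so (1,4) = 1.
Column 5 now contains 2, leaving (1,5) = 4.
Row 2 already has 3, leaving (2,1) = 5.
Cage c needs sum 15; hence (2,2) = 2.
Filled in: 3 5 2 1 4 / 5 2 3 4 1 / 1 3 4 5 2 / 4 1 5 2 3 / 2 4 1 3 5.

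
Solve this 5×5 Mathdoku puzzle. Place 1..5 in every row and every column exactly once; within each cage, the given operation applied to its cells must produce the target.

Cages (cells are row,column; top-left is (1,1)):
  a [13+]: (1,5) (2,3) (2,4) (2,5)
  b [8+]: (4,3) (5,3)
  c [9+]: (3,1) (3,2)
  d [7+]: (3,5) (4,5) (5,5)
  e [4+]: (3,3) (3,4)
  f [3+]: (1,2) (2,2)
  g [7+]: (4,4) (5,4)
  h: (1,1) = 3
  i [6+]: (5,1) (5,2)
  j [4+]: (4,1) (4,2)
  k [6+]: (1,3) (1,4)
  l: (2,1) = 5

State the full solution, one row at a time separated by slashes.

H is a freebie, so (1,1) = 3.
Cage l is a single given cell, leaving (2,1) = 5.
Column 1 now contains 5, so (3,1) = 4.
Row 3 now contains 4, so (3,2) = 5.
3 is placed in column 1, leaving (4,1) = 1.
Row 4 now contains 1, so (4,2) = 3.
Row 4 already has 3; hence (4,3) = 5.
Column 1 now contains 1, leaving (5,1) = 2.
5 is placed in column 3; hence (5,3) = 3.
Column 3 now contains 3, which forces (3,3) = 1.
Cage e needs two cells with sum 4; hence (3,4) = 3.
Row 3 now contains 1, which forces (3,5) = 2.
Cage g needs two cells with sum 7, so (4,4) = 2.
Column 5 now contains 2; hence (4,5) = 4.
Cage i's pair has sum 6, leaving (5,2) = 4.
The two cells of cage g must have sum 7, leaving (5,4) = 5.
Column 5 already has 4, leaving (5,5) = 1.
Cage k needs two cells with sum 6, which forces (1,3) = 2.
Column 4 now contains 5; hence (1,4) = 4.
Column 5 already has 4, leaving (1,5) = 5.
Cage a needs sum 13, leaving (2,3) = 4.
The 4 cells of cage a must have sum 13, so (2,4) = 1.
1 is placed in column 5, leaving (2,5) = 3.
2 is placed in row 1, so (1,2) = 1.
Row 2 now contains 1, leaving (2,2) = 2.

3 1 2 4 5 / 5 2 4 1 3 / 4 5 1 3 2 / 1 3 5 2 4 / 2 4 3 5 1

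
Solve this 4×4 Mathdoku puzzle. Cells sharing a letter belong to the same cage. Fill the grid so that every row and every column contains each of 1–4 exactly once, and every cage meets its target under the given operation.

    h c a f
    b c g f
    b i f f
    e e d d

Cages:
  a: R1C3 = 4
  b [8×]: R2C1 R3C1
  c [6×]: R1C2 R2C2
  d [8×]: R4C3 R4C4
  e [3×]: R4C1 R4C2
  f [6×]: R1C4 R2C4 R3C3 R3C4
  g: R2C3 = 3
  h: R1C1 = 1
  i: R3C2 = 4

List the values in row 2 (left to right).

Cage h is given, leaving R1C1 = 1.
Cage a is a single given cell; hence R1C3 = 4.
Cage g is given, which forces R2C3 = 3.
Cage i is given, so R3C2 = 4.
Cage f needs product 6, so R3C3 = 1.
Column 1 now contains 1; hence R4C1 = 3.
Row 4 now contains 3, leaving R4C2 = 1.
Column 3 now contains 4, leaving R4C3 = 2.
Row 4 now contains 2, leaving R4C4 = 4.
Cage c's pair has product 6; hence R1C2 = 3.
Row 1 already has 3, which forces R1C4 = 2.
Cage b's pair has product 8, which forces R2C1 = 4.
Row 2 now contains 3; hence R2C2 = 2.
Cage f needs product 6, so R2C4 = 1.
4 is placed in row 3; hence R3C1 = 2.
Column 4 already has 2, so R3C4 = 3.
The full grid is 1 3 4 2 / 4 2 3 1 / 2 4 1 3 / 3 1 2 4.

4 2 3 1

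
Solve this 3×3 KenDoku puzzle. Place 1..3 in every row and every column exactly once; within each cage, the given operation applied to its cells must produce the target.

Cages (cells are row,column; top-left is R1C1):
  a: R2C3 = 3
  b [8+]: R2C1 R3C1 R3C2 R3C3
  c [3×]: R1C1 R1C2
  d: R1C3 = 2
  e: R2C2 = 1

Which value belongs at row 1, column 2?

3

Cage d is a single given cell, leaving R1C3 = 2.
The 4 cells of cage b must have sum 8; hence R2C1 = 2.
Cage e is a single given cell, which forces R2C2 = 1.
Cage a is a single given cell; hence R2C3 = 3.
Column 3 already has 3, leaving R3C3 = 1.
Cage c's pair has product 3; hence R1C1 = 1.
Column 2 already has 1, which forces R1C2 = 3.
Row 3 now contains 1; hence R3C1 = 3.
Cage b needs sum 8, which forces R3C2 = 2.
The full grid is 1 3 2 / 2 1 3 / 3 2 1.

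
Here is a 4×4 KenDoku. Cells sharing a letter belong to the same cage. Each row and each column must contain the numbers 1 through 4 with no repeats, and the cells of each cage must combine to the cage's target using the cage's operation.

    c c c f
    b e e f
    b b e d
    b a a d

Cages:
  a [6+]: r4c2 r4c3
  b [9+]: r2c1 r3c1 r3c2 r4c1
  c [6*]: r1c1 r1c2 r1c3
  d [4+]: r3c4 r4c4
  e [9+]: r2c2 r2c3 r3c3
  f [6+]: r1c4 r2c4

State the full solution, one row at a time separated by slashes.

2 3 1 4 / 1 4 3 2 / 4 1 2 3 / 3 2 4 1

Row 1 needs a 4, and only r1c4 is open for it.
Column 4 now contains 4; hence r2c4 = 2.
Column 1 needs a 4, and only r3c1 is open for it.
The 4 cells of cage b must have sum 9, which forces r3c2 = 1.
4 is placed in row 3, so r3c3 = 2.
Row 3 now contains 1, which forces r3c4 = 3.
Column 3 now contains 2, leaving r4c3 = 4.
3 is placed in column 4, leaving r4c4 = 1.
The 4 cells of cage b must have sum 9, so r2c1 = 1.
The 3 cells of cage e must have sum 9, leaving r2c2 = 4.
Column 3 already has 4, leaving r2c3 = 3.
1 is placed in row 4, so r4c1 = 3.
4 is placed in row 4, so r4c2 = 2.
3 is placed in column 1; hence r1c1 = 2.
Column 2 now contains 2, which forces r1c2 = 3.
Column 3 already has 3, which forces r1c3 = 1.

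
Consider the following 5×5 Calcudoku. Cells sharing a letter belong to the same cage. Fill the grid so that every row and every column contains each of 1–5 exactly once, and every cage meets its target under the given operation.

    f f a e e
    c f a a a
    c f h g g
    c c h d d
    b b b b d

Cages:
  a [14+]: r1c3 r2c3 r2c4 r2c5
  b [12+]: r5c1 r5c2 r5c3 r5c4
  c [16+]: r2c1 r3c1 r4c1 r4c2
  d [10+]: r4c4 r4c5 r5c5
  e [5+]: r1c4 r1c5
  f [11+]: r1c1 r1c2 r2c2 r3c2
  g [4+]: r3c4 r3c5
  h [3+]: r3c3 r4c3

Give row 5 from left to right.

The only place for 3 in row 5 is r5c5.
The two cells of cage g must have sum 4; hence r3c4 = 3.
Column 5 now contains 3; hence r3c5 = 1.
Cage e needs two cells with sum 5, leaving r1c4 = 1.
Cage e needs two cells with sum 5, leaving r1c5 = 4.
1 is placed in row 3; hence r3c3 = 2.
Cage h's pair has sum 3, which forces r4c3 = 1.
In row 1, 5 can only go at r1c3, so r1c3 = 5.
The 4 cells of cage a must have sum 14, which forces r2c3 = 3.
Cage a has sum 14, leaving r2c4 = 4.
Cage a needs sum 14, leaving r2c5 = 2.
2 is placed in column 5, so r4c5 = 5.
Column 3 already has 5, which forces r5c3 = 4.
Row 2 now contains 2; hence r2c1 = 5.
Row 2 now contains 2, leaving r2c2 = 1.
Cage c needs sum 16, so r3c1 = 4.
Cage f has sum 11, which forces r3c2 = 5.
Cage c needs sum 16, which forces r4c1 = 3.
Row 4 already has 5; hence r4c2 = 4.
Row 4 already has 5, leaving r4c4 = 2.
5 is placed in column 2, leaving r5c2 = 2.
Column 4 already has 2, leaving r5c4 = 5.
3 is placed in column 1, leaving r1c1 = 2.
Column 2 now contains 2, leaving r1c2 = 3.
Row 5 already has 2, so r5c1 = 1.
Filled in: 2 3 5 1 4 / 5 1 3 4 2 / 4 5 2 3 1 / 3 4 1 2 5 / 1 2 4 5 3.

1 2 4 5 3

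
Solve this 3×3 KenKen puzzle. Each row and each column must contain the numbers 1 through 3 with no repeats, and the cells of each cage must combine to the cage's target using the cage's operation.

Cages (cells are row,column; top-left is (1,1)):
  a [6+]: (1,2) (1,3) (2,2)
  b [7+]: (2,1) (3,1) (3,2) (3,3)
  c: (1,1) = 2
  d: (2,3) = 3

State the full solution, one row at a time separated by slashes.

2 3 1 / 1 2 3 / 3 1 2

C is a freebie, so (1,1) = 2.
The 4 cells of cage b must have sum 7; hence (2,1) = 1.
D is a freebie, so (2,3) = 3.
Column 1 now contains 2; hence (3,1) = 3.
Cage a has sum 6, leaving (1,2) = 3.
Column 3 now contains 3, so (1,3) = 1.
3 is placed in row 2, so (2,2) = 2.
Column 2 now contains 2, which forces (3,2) = 1.
Column 3 now contains 1, so (3,3) = 2.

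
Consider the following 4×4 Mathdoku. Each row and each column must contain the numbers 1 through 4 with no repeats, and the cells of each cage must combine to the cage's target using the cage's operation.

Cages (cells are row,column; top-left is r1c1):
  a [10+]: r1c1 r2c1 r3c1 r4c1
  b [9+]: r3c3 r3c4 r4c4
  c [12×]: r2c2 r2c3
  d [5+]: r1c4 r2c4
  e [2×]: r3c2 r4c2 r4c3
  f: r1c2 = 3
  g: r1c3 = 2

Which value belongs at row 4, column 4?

Cage f is a single given cell; hence r1c2 = 3.
Cage g is a single given cell; hence r1c3 = 2.
3 is placed in column 2; hence r2c2 = 4.
4 is placed in row 2, leaving r2c3 = 3.
Cage e needs product 2; hence r3c2 = 1.
Column 3 already has 3; hence r3c3 = 4.
Cage e needs product 2, which forces r4c2 = 2.
Cage e has product 2; hence r4c3 = 1.
Cage d's pair has sum 5, which forces r1c4 = 4.
The two cells of cage d must have sum 5, which forces r2c4 = 1.
Cage b has sum 9, which forces r3c4 = 2.
Cage b needs sum 9, so r4c4 = 3.
4 is placed in row 1; hence r1c1 = 1.
1 is placed in row 2, leaving r2c1 = 2.
Row 3 now contains 2, leaving r3c1 = 3.
Row 4 now contains 3, which forces r4c1 = 4.
The full grid is 1 3 2 4 / 2 4 3 1 / 3 1 4 2 / 4 2 1 3.

3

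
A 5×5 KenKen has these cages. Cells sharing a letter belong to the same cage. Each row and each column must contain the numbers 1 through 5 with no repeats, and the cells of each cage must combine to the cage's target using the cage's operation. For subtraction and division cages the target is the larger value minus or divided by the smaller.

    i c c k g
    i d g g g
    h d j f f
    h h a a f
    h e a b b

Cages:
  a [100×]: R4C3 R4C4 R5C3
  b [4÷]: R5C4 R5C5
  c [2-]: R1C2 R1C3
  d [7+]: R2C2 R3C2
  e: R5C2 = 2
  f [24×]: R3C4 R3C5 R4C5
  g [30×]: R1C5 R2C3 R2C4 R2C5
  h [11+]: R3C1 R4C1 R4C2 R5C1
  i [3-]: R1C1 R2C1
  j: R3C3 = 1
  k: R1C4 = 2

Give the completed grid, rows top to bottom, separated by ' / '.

4 5 3 2 1 / 1 4 2 3 5 / 5 3 1 4 2 / 2 1 4 5 3 / 3 2 5 1 4

Cage k is given, leaving R1C4 = 2.
J is a freebie, leaving R3C3 = 1.
Cage a needs product 100, which forces R4C3 = 4.
Cage a has product 100, so R4C4 = 5.
Cage e is given, so R5C2 = 2.
The 3 cells of cage a must have product 100, leaving R5C3 = 5.
Column 3 already has 5, so R1C3 = 3.
Column 3 already has 3, which forces R2C3 = 2.
In row 1, 4 can only go at R1C1, so R1C1 = 4.
4 is placed in column 1, leaving R2C1 = 1.
Row 2 now contains 1; hence R2C4 = 3.
3 is placed in row 2, so R2C5 = 5.
Cage h needs sum 11, which forces R3C1 = 5.
3 is placed in column 4, leaving R3C4 = 4.
The 4 cells of cage h must have sum 11, so R4C1 = 2.
2 is placed in row 4; hence R4C5 = 3.
1 is placed in column 1, so R5C1 = 3.
Column 4 already has 4, which forces R5C4 = 1.
Row 5 already has 1, which forces R5C5 = 4.
5 is placed in column 5; hence R1C5 = 1.
3 is placed in row 2, leaving R2C2 = 4.
Row 3 already has 4; hence R3C2 = 3.
Column 5 already has 3, which forces R3C5 = 2.
Row 4 already has 3, leaving R4C2 = 1.
Row 1 already has 1, so R1C2 = 5.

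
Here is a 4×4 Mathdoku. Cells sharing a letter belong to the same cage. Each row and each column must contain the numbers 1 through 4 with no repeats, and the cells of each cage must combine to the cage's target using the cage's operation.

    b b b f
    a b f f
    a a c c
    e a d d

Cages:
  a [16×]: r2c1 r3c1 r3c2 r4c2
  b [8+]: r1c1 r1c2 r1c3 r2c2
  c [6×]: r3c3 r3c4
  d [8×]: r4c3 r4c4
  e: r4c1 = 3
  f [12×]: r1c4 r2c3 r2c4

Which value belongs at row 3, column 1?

E is a freebie, leaving r4c1 = 3.
Row 4 needs a 1, and only r4c2 is open for it.
The 4 cells of cage b must have sum 8, leaving r1c2 = 3.
Column 2 now contains 1, which forces r2c2 = 2.
Column 2 now contains 2, leaving r3c2 = 4.
2 is placed in row 2, which forces r2c1 = 4.
Row 3 now contains 4; hence r3c1 = 1.
1 is placed in column 1, which forces r1c1 = 2.
The 4 cells of cage b must have sum 8, leaving r1c3 = 1.
Cage f needs product 12; hence r1c4 = 4.
Column 3 now contains 1, leaving r2c3 = 3.
Row 2 now contains 3; hence r2c4 = 1.
Column 3 already has 3, which forces r3c3 = 2.
Row 3 already has 2, leaving r3c4 = 3.
Column 3 already has 2, leaving r4c3 = 4.
Column 4 already has 4, leaving r4c4 = 2.
Filled in: 2 3 1 4 / 4 2 3 1 / 1 4 2 3 / 3 1 4 2.

1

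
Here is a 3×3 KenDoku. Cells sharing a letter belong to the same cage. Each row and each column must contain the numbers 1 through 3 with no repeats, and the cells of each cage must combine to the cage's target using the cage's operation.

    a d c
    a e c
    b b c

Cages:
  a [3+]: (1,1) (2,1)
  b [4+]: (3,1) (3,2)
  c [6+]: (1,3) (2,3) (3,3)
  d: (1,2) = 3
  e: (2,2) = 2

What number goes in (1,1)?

2

Cage d is given, so (1,2) = 3.
Cage e is a single given cell; hence (2,2) = 2.
Column 2 now contains 3, which forces (3,2) = 1.
The two cells of cage a must have sum 3, which forces (1,1) = 2.
Row 1 already has 2, leaving (1,3) = 1.
2 is placed in row 2, leaving (2,1) = 1.
Column 3 now contains 1, which forces (2,3) = 3.
Row 3 now contains 1, so (3,1) = 3.
3 is placed in column 3, so (3,3) = 2.
Filled in: 2 3 1 / 1 2 3 / 3 1 2.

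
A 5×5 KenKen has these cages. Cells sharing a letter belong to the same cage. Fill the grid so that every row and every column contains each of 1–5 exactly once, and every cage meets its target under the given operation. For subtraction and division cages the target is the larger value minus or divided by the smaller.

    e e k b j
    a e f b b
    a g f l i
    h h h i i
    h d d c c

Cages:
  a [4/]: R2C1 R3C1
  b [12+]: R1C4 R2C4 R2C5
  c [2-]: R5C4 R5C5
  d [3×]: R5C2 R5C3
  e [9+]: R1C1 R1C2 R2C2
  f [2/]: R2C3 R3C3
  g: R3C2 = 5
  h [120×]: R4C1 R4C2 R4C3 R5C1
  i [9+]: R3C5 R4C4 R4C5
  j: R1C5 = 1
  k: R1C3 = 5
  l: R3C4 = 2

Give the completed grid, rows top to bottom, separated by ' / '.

K is a freebie, leaving R1C3 = 5.
J is a freebie, so R1C5 = 1.
Cage g is a single given cell, so R3C2 = 5.
L is a freebie, leaving R3C4 = 2.
Cage f needs two cells with quotient 2, so R2C3 = 2.
The only place for 1 in row 2 is R2C1.
Column 1 already has 1, which forces R3C1 = 4.
Row 3 now contains 4, which forces R3C3 = 1.
Row 3 now contains 4, which forces R3C5 = 3.
1 is placed in column 3; hence R5C3 = 3.
Column 3 now contains 3, so R4C3 = 4.
Row 4 already has 4, so R4C4 = 1.
Row 5 already has 3, leaving R5C2 = 1.
Cage c needs two cells with difference 2, so R5C4 = 4.
Cage c's pair has difference 2, which forces R5C5 = 2.
4 is placed in column 4, which forces R1C4 = 3.
The 3 cells of cage b must have sum 12, leaving R2C4 = 5.
Cage b needs sum 12, leaving R2C5 = 4.
Column 5 already has 2; hence R4C5 = 5.
Row 5 now contains 2, leaving R5C1 = 5.
3 is placed in row 1, which forces R1C1 = 2.
Cage e needs sum 9, which forces R1C2 = 4.
Row 2 already has 4, which forces R2C2 = 3.
Column 1 already has 2, which forces R4C1 = 3.
3 is placed in column 2, so R4C2 = 2.

2 4 5 3 1 / 1 3 2 5 4 / 4 5 1 2 3 / 3 2 4 1 5 / 5 1 3 4 2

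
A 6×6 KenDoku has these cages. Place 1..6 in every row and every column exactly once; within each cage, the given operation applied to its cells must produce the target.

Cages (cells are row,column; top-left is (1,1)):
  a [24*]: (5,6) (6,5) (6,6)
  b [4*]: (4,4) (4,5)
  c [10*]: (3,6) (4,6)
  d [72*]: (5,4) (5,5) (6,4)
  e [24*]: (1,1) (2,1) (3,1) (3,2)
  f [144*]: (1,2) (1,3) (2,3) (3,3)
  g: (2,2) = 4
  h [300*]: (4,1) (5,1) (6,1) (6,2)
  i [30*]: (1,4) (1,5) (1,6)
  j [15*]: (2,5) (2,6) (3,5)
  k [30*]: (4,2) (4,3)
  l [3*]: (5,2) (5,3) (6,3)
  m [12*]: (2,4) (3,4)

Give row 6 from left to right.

G is a freebie, which forces (2,2) = 4.
The 3 cells of cage l must have product 3, leaving (5,2) = 1.
The 3 cells of cage l must have product 3, so (5,3) = 3.
Cage h has product 300, leaving (6,2) = 5.
Cage l has product 3, which forces (6,3) = 1.
Cage f has product 144, which forces (1,2) = 3.
Column 2 now contains 3, leaving (3,2) = 2.
2 is placed in row 3; hence (3,6) = 5.
5 is placed in column 2, so (4,2) = 6.
The two cells of cage k must have product 30, which forces (4,3) = 5.
Column 6 already has 5, which forces (4,6) = 2.
Column 6 already has 2, leaving (5,6) = 4.
Cage j needs product 15, which forces (2,5) = 5.
Cage h has product 300, leaving (5,1) = 5.
Cage d has product 72, which forces (5,4) = 2.
Row 5 already has 4, which forces (5,5) = 6.
The 3 cells of cage d must have product 72; hence (6,4) = 6.
Cage a has product 24; hence (6,5) = 2.
Cage a needs product 24, leaving (6,6) = 3.
The 3 cells of cage i must have product 30, so (1,4) = 5.
6 is placed in column 5, which forces (1,5) = 1.
The 3 cells of cage i must have product 30, which forces (1,6) = 6.
Column 4 already has 2, so (2,4) = 3.
3 is placed in column 6; hence (2,6) = 1.
6 is placed in column 4, which forces (3,4) = 4.
The 3 cells of cage j must have product 15; hence (3,5) = 3.
The 4 cells of cage h must have product 300, which forces (4,1) = 3.
4 is placed in column 4, leaving (4,4) = 1.
Column 5 now contains 1; hence (4,5) = 4.
Row 6 now contains 3, leaving (6,1) = 4.
4 is placed in column 1, so (1,1) = 2.
Cage f has product 144, which forces (1,3) = 4.
Cage e has product 24, leaving (2,1) = 6.
Cage f has product 144; hence (2,3) = 2.
The 4 cells of cage e must have product 24; hence (3,1) = 1.
Row 3 already has 4; hence (3,3) = 6.
Filled in: 2 3 4 5 1 6 / 6 4 2 3 5 1 / 1 2 6 4 3 5 / 3 6 5 1 4 2 / 5 1 3 2 6 4 / 4 5 1 6 2 3.

4 5 1 6 2 3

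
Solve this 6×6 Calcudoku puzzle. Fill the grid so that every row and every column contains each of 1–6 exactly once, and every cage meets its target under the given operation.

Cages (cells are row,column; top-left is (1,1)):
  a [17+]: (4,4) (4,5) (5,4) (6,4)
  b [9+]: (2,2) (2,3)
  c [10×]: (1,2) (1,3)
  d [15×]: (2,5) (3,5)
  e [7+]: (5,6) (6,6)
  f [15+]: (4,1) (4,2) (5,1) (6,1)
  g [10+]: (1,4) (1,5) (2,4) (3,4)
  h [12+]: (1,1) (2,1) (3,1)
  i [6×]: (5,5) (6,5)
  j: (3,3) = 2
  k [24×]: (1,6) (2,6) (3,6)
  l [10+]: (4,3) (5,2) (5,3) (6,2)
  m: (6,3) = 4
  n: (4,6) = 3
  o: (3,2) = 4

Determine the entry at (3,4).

Cage o is a single given cell, which forces (3,2) = 4.
Cage j is a single given cell; hence (3,3) = 2.
Cage n is a single given cell, so (4,6) = 3.
M is a freebie, leaving (6,3) = 4.
Cage c's pair has product 10; hence (1,2) = 2.
2 is placed in column 3; hence (1,3) = 5.
The 4 cells of cage l must have sum 10; hence (4,3) = 1.
Cage l needs sum 10, which forces (5,3) = 3.
Cage b needs two cells with sum 9, so (2,2) = 3.
3 is placed in column 3, leaving (2,3) = 6.
Row 2 already has 3; hence (2,5) = 5.
5 is placed in column 5, leaving (3,5) = 3.
The only place for 6 in column 2 is (4,2).
Row 6 needs a 3, and only (6,1) is open for it.
In row 1, 3 can only go at (1,4), so (1,4) = 3.
The only place for 4 in row 2 is (2,6).
Column 5 needs a 2, and only (4,5) is open for it.
Row 5 needs a 4, and only (5,4) is open for it.
Column 4 now contains 4, which forces (4,4) = 5.
Cage a has sum 17; hence (6,4) = 6.
Row 6 already has 6, so (6,5) = 1.
Column 5 already has 1, so (1,5) = 4.
Cage g needs sum 10, which forces (2,4) = 2.
5 is placed in column 4, which forces (3,4) = 1.
Row 3 now contains 1; hence (3,6) = 6.
Row 4 already has 5, so (4,1) = 4.
Cage f has sum 15, leaving (5,1) = 2.
Cage l needs sum 10, which forces (5,2) = 1.
Column 5 already has 1, so (5,5) = 6.
Row 5 already has 2, which forces (5,6) = 5.
Row 6 already has 1, leaving (6,2) = 5.
5 is placed in column 6, so (6,6) = 2.
Row 1 now contains 4; hence (1,1) = 6.
Column 6 now contains 6; hence (1,6) = 1.
Row 2 now contains 2, leaving (2,1) = 1.
Row 3 already has 6, so (3,1) = 5.
Filled in: 6 2 5 3 4 1 / 1 3 6 2 5 4 / 5 4 2 1 3 6 / 4 6 1 5 2 3 / 2 1 3 4 6 5 / 3 5 4 6 1 2.

1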